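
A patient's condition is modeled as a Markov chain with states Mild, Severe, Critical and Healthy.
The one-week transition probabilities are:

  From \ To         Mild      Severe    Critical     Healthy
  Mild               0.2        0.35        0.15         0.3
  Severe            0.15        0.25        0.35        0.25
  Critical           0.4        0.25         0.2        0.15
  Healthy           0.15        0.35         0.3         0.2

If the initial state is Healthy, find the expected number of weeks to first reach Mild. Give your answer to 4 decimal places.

Let t(s) be the expected number of weeks to first reach Mild from state s, with t(Mild) = 0. Conditioning on the first week:
t(Severe) = 1 + 0.25·t(Severe) + 0.35·t(Critical) + 0.25·t(Healthy)
t(Critical) = 1 + 0.25·t(Severe) + 0.2·t(Critical) + 0.15·t(Healthy)
t(Healthy) = 1 + 0.35·t(Severe) + 0.3·t(Critical) + 0.2·t(Healthy)
Solving: t(Severe) = 4.4682, t(Critical) = 3.4928, t(Healthy) = 4.5146.
Expected weeks from Healthy to Mild: 4.5146.

4.5146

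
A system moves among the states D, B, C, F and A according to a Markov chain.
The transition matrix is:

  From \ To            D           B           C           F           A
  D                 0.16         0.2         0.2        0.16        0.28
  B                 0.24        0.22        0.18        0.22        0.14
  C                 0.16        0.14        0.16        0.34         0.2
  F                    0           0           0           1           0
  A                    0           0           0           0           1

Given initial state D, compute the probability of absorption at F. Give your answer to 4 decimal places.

0.4634

Let h(s) be the probability of absorption at F starting from transient state s. Then h(F) = 1 and h(A) = 0. By first-step analysis:
h(D) = 0.16·h(D) + 0.2·h(B) + 0.2·h(C) + 0.16·1 + 0.28·0
h(B) = 0.24·h(D) + 0.22·h(B) + 0.18·h(C) + 0.22·1 + 0.14·0
h(C) = 0.16·h(D) + 0.14·h(B) + 0.16·h(C) + 0.34·1 + 0.2·0
Solving: h(D) = 0.4634, h(B) = 0.5600, h(C) = 0.5864.
Starting from D, the probability is 0.4634.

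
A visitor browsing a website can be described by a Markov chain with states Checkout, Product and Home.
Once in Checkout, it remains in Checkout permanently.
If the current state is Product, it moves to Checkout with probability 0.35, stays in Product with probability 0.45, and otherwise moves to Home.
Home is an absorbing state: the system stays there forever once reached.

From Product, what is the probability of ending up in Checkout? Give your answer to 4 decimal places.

Let h(s) be the probability of absorption at Checkout starting from transient state s. Then h(Checkout) = 1 and h(Home) = 0. By first-step analysis:
h(Product) = 0.35·1 + 0.45·h(Product) + 0.2·0
Solving: h(Product) = 0.6364.
Starting from Product, the probability is 0.6364.

0.6364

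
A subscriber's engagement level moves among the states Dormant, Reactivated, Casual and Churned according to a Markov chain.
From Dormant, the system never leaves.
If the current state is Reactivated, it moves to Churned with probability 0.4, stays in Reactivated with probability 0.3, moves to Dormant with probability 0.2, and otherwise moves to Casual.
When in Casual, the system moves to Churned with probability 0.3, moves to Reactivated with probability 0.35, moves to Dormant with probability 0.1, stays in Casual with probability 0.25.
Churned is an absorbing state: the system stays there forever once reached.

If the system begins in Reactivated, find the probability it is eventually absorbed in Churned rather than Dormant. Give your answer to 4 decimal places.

0.6735

Let h(s) be the probability of absorption at Churned starting from transient state s. Then h(Churned) = 1 and h(Dormant) = 0. By first-step analysis:
h(Reactivated) = 0.2·0 + 0.3·h(Reactivated) + 0.1·h(Casual) + 0.4·1
h(Casual) = 0.1·0 + 0.35·h(Reactivated) + 0.25·h(Casual) + 0.3·1
Solving: h(Reactivated) = 0.6735, h(Casual) = 0.7143.
Starting from Reactivated, the probability is 0.6735.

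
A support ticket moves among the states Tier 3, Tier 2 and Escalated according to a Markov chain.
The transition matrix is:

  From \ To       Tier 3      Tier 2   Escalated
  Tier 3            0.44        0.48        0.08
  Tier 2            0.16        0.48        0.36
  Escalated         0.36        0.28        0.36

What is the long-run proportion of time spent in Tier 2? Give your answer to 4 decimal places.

Let the stationary distribution be π with π = πP and π_1 + π_2 + π_3 = 1.
π_1 = 0.44·π_1 + 0.16·π_2 + 0.36·π_3
π_2 = 0.48·π_1 + 0.48·π_2 + 0.28·π_3
Solving with the normalization constraint gives π = (0.2990, 0.4247, 0.2763).
So the stationary probability of Tier 2 is 0.4247.

0.4247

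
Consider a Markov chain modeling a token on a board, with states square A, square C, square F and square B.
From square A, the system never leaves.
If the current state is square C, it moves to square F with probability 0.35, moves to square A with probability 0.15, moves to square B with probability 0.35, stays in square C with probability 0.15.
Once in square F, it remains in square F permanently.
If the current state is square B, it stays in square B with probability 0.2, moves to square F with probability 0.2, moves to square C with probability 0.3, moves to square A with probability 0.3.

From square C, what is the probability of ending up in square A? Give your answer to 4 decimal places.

0.3913

Let h(s) be the probability of absorption at square A starting from transient state s. Then h(square A) = 1 and h(square F) = 0. By first-step analysis:
h(square C) = 0.15·1 + 0.15·h(square C) + 0.35·0 + 0.35·h(square B)
h(square B) = 0.3·1 + 0.3·h(square C) + 0.2·0 + 0.2·h(square B)
Solving: h(square C) = 0.3913, h(square B) = 0.5217.
Starting from square C, the probability is 0.3913.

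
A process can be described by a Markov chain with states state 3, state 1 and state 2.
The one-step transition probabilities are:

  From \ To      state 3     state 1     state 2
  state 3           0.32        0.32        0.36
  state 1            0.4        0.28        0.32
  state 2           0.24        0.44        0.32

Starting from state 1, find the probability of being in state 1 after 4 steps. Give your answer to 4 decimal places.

Propagate the distribution vector 4 steps from state 1.
After 0 steps: (0.0000, 1.0000, 0.0000)
After 1 step: (0.4000, 0.2800, 0.3200)
After 2 steps: (0.3168, 0.3472, 0.3360)
After 3 steps: (0.3209, 0.3464, 0.3327)
After 4 steps: (0.3211, 0.3461, 0.3328)
P(in state 1 after 4 steps) = 0.3461

0.3461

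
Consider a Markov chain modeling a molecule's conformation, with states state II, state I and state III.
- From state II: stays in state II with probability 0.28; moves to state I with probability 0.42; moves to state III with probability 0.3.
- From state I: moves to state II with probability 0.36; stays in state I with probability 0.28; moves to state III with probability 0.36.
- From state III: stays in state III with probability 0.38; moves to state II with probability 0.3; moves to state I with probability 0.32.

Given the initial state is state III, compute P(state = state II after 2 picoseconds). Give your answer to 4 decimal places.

0.3132

Sum over the intermediate state after 1 picosecond:
P = P(state III→state II)·P(state II→state II) + P(state III→state I)·P(state I→state II) + P(state III→state III)·P(state III→state II)
  = 0.3×0.28 + 0.32×0.36 + 0.38×0.3
  = 0.0840 + 0.1152 + 0.1140 = 0.3132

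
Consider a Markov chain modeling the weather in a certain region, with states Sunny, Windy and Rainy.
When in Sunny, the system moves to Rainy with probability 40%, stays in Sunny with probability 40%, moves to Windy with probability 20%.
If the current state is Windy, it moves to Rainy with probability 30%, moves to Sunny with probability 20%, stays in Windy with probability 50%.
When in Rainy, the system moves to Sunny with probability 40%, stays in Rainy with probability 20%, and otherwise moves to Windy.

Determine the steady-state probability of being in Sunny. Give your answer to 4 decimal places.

Let the stationary distribution be π with π = πP and π_1 + π_2 + π_3 = 1.
π_1 = 0.4·π_1 + 0.2·π_2 + 0.4·π_3
π_2 = 0.2·π_1 + 0.5·π_2 + 0.4·π_3
Solving with the normalization constraint gives π = (0.3256, 0.3721, 0.3023).
So the stationary probability of Sunny is 0.3256.

0.3256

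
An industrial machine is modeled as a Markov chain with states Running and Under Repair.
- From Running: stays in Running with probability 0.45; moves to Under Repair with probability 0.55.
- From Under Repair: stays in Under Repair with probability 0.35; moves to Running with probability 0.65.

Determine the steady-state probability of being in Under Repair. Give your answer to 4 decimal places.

Let the stationary distribution be π with π = πP and π_1 + π_2 = 1.
π_1 = 0.45·π_1 + 0.65·π_2
Solving with the normalization constraint gives π = (0.5417, 0.4583).
So the stationary probability of Under Repair is 0.4583.

0.4583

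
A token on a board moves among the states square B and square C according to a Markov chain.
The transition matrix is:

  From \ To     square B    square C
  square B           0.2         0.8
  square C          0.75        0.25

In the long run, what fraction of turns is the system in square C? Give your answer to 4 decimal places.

Let the stationary distribution be π with π = πP and π_1 + π_2 = 1.
π_1 = 0.2·π_1 + 0.75·π_2
Solving with the normalization constraint gives π = (0.4839, 0.5161).
So the stationary probability of square C is 0.5161.

0.5161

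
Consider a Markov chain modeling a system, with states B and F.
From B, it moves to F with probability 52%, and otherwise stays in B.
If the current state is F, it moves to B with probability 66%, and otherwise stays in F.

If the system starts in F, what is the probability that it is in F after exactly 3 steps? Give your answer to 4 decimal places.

0.4374

Propagate the distribution vector 3 steps from F.
After 0 steps: (0.0000, 1.0000)
After 1 step: (0.6600, 0.3400)
After 2 steps: (0.5412, 0.4588)
After 3 steps: (0.5626, 0.4374)
P(in F after 3 steps) = 0.4374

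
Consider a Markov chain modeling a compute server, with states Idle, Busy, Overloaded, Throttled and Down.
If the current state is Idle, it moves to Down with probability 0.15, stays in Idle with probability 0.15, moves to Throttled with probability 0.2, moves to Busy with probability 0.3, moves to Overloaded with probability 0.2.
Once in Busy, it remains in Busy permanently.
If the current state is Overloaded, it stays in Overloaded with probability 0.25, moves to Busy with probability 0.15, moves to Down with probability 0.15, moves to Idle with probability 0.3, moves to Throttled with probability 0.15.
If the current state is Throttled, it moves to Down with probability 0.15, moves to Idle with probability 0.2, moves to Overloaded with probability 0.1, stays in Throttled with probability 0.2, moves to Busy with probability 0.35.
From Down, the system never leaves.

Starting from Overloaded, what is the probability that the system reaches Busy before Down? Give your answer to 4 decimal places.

Let h(s) be the probability of absorption at Busy starting from transient state s. Then h(Busy) = 1 and h(Down) = 0. By first-step analysis:
h(Idle) = 0.15·h(Idle) + 0.3·1 + 0.2·h(Overloaded) + 0.2·h(Throttled) + 0.15·0
h(Overloaded) = 0.3·h(Idle) + 0.15·1 + 0.25·h(Overloaded) + 0.15·h(Throttled) + 0.15·0
h(Throttled) = 0.2·h(Idle) + 0.35·1 + 0.1·h(Overloaded) + 0.2·h(Throttled) + 0.15·0
Solving: h(Idle) = 0.6519, h(Overloaded) = 0.5958, h(Throttled) = 0.6750.
Starting from Overloaded, the probability is 0.5958.

0.5958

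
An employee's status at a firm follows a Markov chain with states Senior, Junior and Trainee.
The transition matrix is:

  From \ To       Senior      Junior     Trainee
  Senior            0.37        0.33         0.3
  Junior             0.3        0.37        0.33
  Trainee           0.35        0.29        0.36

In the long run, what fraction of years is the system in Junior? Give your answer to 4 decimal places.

Let the stationary distribution be π with π = πP and π_1 + π_2 + π_3 = 1.
π_1 = 0.37·π_1 + 0.3·π_2 + 0.35·π_3
π_2 = 0.33·π_1 + 0.37·π_2 + 0.29·π_3
Solving with the normalization constraint gives π = (0.3403, 0.3300, 0.3297).
So the stationary probability of Junior is 0.3300.

0.3300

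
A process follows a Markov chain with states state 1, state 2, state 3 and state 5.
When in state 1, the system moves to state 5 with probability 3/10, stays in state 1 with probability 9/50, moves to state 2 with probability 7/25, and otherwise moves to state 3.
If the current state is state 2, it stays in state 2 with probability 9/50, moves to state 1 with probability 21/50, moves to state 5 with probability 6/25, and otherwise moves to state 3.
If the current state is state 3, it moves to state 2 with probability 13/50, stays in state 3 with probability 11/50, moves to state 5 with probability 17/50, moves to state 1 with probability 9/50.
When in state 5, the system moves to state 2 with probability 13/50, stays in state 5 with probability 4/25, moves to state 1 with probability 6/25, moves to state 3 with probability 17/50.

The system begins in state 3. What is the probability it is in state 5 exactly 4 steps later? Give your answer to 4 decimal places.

0.2583

Propagate the distribution vector 4 steps from state 3.
After 0 steps: (0.0000, 0.0000, 1.0000, 0.0000)
After 1 step: (0.1800, 0.2600, 0.2200, 0.3400)
After 2 steps: (0.2628, 0.2428, 0.2488, 0.2456)
After 3 steps: (0.2530, 0.2458, 0.2402, 0.2610)
After 4 steps: (0.2547, 0.2454, 0.2416, 0.2583)
P(in state 5 after 4 steps) = 0.2583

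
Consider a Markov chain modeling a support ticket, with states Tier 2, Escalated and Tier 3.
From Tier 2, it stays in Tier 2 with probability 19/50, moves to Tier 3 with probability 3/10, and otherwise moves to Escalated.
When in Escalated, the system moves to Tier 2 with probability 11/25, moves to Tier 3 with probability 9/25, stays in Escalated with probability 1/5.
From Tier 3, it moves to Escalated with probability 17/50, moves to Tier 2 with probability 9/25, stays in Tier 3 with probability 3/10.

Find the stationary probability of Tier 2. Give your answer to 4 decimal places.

0.3911

Let the stationary distribution be π with π = πP and π_1 + π_2 + π_3 = 1.
π_1 = 0.38·π_1 + 0.44·π_2 + 0.36·π_3
π_2 = 0.32·π_1 + 0.2·π_2 + 0.34·π_3
Solving with the normalization constraint gives π = (0.3911, 0.2914, 0.3175).
So the stationary probability of Tier 2 is 0.3911.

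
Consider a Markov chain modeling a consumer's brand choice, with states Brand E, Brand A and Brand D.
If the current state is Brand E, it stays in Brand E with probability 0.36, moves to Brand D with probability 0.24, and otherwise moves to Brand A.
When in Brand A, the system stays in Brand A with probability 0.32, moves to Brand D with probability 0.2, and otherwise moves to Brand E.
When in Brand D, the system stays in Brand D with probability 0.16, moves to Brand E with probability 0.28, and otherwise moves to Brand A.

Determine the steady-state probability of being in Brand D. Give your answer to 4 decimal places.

Let the stationary distribution be π with π = πP and π_1 + π_2 + π_3 = 1.
π_1 = 0.36·π_1 + 0.48·π_2 + 0.28·π_3
π_2 = 0.4·π_1 + 0.32·π_2 + 0.56·π_3
Solving with the normalization constraint gives π = (0.3915, 0.4011, 0.2074).
So the stationary probability of Brand D is 0.2074.

0.2074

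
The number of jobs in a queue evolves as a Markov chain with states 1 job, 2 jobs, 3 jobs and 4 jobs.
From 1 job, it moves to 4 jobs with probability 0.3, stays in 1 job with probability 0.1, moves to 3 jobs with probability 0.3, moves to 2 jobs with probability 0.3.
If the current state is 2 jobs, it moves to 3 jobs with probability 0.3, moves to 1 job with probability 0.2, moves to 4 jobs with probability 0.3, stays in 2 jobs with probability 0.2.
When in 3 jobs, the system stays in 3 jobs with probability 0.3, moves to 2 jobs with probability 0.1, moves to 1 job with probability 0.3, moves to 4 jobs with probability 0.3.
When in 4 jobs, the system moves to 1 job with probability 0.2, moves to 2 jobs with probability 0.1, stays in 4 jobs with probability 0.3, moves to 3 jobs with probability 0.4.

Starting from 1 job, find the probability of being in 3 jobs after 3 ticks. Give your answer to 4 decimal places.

0.3300

Propagate the distribution vector 3 ticks from 1 job.
After 0 ticks: (1.0000, 0.0000, 0.0000, 0.0000)
After 1 tick: (0.1000, 0.3000, 0.3000, 0.3000)
After 2 ticks: (0.2200, 0.1500, 0.3300, 0.3000)
After 3 ticks: (0.2110, 0.1590, 0.3300, 0.3000)
P(in 3 jobs after 3 ticks) = 0.3300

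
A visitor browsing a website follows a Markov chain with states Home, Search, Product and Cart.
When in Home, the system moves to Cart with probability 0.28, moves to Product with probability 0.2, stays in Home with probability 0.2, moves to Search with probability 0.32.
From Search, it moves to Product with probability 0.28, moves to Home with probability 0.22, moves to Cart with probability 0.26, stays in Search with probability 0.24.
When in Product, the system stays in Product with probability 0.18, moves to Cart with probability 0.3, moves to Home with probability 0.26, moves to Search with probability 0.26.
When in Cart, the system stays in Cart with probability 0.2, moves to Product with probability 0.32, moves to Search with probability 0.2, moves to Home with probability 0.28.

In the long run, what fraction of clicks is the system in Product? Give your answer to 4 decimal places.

Let the stationary distribution be π with π = πP and π_1 + π_2 + π_3 + π_4 = 1.
π_1 = 0.2·π_1 + 0.22·π_2 + 0.26·π_3 + 0.28·π_4
π_2 = 0.32·π_1 + 0.24·π_2 + 0.26·π_3 + 0.2·π_4
π_3 = 0.2·π_1 + 0.28·π_2 + 0.18·π_3 + 0.32·π_4
Solving with the normalization constraint gives π = (0.2406, 0.2538, 0.2465, 0.2591).
So the stationary probability of Product is 0.2465.

0.2465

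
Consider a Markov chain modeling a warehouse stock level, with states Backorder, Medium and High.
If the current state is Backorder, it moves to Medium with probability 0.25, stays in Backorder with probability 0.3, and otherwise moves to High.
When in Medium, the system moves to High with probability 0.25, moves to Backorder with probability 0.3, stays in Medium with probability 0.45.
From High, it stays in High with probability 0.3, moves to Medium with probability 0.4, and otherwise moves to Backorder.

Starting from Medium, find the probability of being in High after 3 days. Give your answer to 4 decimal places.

0.3261

Propagate the distribution vector 3 days from Medium.
After 0 days: (0.0000, 1.0000, 0.0000)
After 1 day: (0.3000, 0.4500, 0.2500)
After 2 days: (0.3000, 0.3775, 0.3225)
After 3 days: (0.3000, 0.3739, 0.3261)
P(in High after 3 days) = 0.3261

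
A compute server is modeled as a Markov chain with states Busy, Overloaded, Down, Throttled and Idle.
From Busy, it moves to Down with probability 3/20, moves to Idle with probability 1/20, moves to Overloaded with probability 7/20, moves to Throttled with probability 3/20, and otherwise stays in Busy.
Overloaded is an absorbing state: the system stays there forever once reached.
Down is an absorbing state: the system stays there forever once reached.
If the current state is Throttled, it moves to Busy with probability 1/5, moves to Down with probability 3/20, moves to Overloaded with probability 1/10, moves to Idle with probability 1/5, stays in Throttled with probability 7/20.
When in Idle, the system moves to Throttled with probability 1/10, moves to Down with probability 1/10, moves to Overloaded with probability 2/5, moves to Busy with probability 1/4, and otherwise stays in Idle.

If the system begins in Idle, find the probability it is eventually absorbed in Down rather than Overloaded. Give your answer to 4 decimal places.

0.2601

Let h(s) be the probability of absorption at Down starting from transient state s. Then h(Down) = 1 and h(Overloaded) = 0. By first-step analysis:
h(Busy) = 0.3·h(Busy) + 0.35·0 + 0.15·1 + 0.15·h(Throttled) + 0.05·h(Idle)
h(Throttled) = 0.2·h(Busy) + 0.1·0 + 0.15·1 + 0.35·h(Throttled) + 0.2·h(Idle)
h(Idle) = 0.25·h(Busy) + 0.4·0 + 0.1·1 + 0.1·h(Throttled) + 0.15·h(Idle)
Solving: h(Busy) = 0.3206, h(Throttled) = 0.4095, h(Idle) = 0.2601.
Starting from Idle, the probability is 0.2601.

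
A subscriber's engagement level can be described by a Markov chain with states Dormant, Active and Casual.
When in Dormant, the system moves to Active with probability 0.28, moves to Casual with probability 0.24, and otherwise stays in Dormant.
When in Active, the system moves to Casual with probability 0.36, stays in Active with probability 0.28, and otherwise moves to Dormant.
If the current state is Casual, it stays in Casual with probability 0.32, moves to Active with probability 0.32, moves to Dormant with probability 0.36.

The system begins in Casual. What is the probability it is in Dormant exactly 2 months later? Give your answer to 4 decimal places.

Sum over the intermediate state after 1 month:
P = P(Casual→Dormant)·P(Dormant→Dormant) + P(Casual→Active)·P(Active→Dormant) + P(Casual→Casual)·P(Casual→Dormant)
  = 0.36×0.48 + 0.32×0.36 + 0.32×0.36
  = 0.1728 + 0.1152 + 0.1152 = 0.4032

0.4032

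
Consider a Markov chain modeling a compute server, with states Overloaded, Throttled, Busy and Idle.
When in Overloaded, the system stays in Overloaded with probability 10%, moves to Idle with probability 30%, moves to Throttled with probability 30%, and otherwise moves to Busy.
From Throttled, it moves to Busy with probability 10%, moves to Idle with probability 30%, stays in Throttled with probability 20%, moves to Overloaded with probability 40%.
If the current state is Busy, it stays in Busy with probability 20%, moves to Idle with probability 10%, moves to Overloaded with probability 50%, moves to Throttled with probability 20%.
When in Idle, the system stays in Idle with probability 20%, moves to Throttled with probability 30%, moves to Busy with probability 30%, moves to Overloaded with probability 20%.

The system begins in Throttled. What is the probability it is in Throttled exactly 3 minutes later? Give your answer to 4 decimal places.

0.2480

Propagate the distribution vector 3 minutes from Throttled.
After 0 minutes: (0.0000, 1.0000, 0.0000, 0.0000)
After 1 minute: (0.4000, 0.2000, 0.1000, 0.3000)
After 2 minutes: (0.2300, 0.2700, 0.2500, 0.2500)
After 3 minutes: (0.3060, 0.2480, 0.2210, 0.2250)
P(in Throttled after 3 minutes) = 0.2480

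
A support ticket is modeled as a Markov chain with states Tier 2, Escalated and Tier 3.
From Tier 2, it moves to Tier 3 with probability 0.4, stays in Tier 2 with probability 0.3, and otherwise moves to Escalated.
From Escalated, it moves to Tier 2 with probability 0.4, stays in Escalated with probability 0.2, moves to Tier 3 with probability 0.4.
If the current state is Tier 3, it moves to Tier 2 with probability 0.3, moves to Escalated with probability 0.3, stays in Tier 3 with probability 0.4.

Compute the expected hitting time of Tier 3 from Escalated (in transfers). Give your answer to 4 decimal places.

Let t(s) be the expected number of transfers to first reach Tier 3 from state s, with t(Tier 3) = 0. Conditioning on the first transfer:
t(Tier 2) = 1 + 0.3·t(Tier 2) + 0.3·t(Escalated)
t(Escalated) = 1 + 0.4·t(Tier 2) + 0.2·t(Escalated)
Solving: t(Tier 2) = 2.5000, t(Escalated) = 2.5000.
Expected transfers from Escalated to Tier 3: 2.5000.

2.5000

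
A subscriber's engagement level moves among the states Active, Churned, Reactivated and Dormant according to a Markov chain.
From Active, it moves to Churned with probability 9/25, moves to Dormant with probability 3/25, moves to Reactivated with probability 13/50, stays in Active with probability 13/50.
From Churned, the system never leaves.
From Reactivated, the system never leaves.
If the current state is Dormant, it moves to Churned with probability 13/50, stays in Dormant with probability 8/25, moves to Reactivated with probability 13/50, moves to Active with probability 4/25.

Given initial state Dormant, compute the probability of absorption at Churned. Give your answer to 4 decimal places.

0.5165

Let h(s) be the probability of absorption at Churned starting from transient state s. Then h(Churned) = 1 and h(Reactivated) = 0. By first-step analysis:
h(Active) = 0.26·h(Active) + 0.36·1 + 0.26·0 + 0.12·h(Dormant)
h(Dormant) = 0.16·h(Active) + 0.26·1 + 0.26·0 + 0.32·h(Dormant)
Solving: h(Active) = 0.5702, h(Dormant) = 0.5165.
Starting from Dormant, the probability is 0.5165.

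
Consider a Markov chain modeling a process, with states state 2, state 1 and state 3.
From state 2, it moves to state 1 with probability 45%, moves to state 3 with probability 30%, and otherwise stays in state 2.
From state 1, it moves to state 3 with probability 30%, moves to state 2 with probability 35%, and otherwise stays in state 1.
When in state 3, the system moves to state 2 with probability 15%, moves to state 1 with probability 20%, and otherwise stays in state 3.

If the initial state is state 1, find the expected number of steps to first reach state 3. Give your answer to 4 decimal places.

Let t(s) be the expected number of steps to first reach state 3 from state s, with t(state 3) = 0. Conditioning on the first step:
t(state 2) = 1 + 0.25·t(state 2) + 0.45·t(state 1)
t(state 1) = 1 + 0.35·t(state 2) + 0.35·t(state 1)
Solving: t(state 2) = 3.3333, t(state 1) = 3.3333.
Expected steps from state 1 to state 3: 3.3333.

3.3333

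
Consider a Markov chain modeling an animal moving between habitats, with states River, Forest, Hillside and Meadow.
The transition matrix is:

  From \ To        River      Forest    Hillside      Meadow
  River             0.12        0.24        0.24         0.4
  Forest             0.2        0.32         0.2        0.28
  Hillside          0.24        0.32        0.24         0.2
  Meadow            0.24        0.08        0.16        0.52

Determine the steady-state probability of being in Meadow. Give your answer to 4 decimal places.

0.3799

Let the stationary distribution be π with π = πP and π_1 + π_2 + π_3 + π_4 = 1.
π_1 = 0.12·π_1 + 0.2·π_2 + 0.24·π_3 + 0.24·π_4
π_2 = 0.24·π_1 + 0.32·π_2 + 0.32·π_3 + 0.08·π_4
π_3 = 0.24·π_1 + 0.2·π_2 + 0.24·π_3 + 0.16·π_4
Solving with the normalization constraint gives π = (0.2067, 0.2123, 0.2011, 0.3799).
So the stationary probability of Meadow is 0.3799.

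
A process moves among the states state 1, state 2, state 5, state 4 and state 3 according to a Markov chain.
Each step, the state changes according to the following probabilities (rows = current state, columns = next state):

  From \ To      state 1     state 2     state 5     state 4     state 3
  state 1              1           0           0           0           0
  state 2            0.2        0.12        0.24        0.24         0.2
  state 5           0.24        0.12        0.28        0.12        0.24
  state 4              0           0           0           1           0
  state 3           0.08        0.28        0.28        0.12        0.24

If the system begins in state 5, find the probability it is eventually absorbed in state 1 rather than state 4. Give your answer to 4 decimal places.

Let h(s) be the probability of absorption at state 1 starting from transient state s. Then h(state 1) = 1 and h(state 4) = 0. By first-step analysis:
h(state 2) = 0.2·1 + 0.12·h(state 2) + 0.24·h(state 5) + 0.24·0 + 0.2·h(state 3)
h(state 5) = 0.24·1 + 0.12·h(state 2) + 0.28·h(state 5) + 0.12·0 + 0.24·h(state 3)
h(state 3) = 0.08·1 + 0.28·h(state 2) + 0.28·h(state 5) + 0.12·0 + 0.24·h(state 3)
Solving: h(state 2) = 0.5020, h(state 5) = 0.5857, h(state 3) = 0.5060.
Starting from state 5, the probability is 0.5857.

0.5857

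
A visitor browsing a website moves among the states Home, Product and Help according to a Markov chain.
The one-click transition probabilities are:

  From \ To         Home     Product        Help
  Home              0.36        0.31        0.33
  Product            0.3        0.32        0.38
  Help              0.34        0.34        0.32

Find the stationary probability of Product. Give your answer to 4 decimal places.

0.3235

Let the stationary distribution be π with π = πP and π_1 + π_2 + π_3 = 1.
π_1 = 0.36·π_1 + 0.3·π_2 + 0.34·π_3
π_2 = 0.31·π_1 + 0.32·π_2 + 0.34·π_3
Solving with the normalization constraint gives π = (0.3337, 0.3235, 0.3427).
So the stationary probability of Product is 0.3235.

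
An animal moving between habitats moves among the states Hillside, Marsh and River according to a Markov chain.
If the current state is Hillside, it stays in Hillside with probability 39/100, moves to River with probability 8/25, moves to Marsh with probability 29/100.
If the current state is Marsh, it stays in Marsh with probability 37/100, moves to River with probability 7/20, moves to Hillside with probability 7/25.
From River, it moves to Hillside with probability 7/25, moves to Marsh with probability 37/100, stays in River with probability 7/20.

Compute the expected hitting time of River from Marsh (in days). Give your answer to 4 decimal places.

Let t(s) be the expected number of days to first reach River from state s, with t(River) = 0. Conditioning on the first day:
t(Hillside) = 1 + 0.39·t(Hillside) + 0.29·t(Marsh)
t(Marsh) = 1 + 0.28·t(Hillside) + 0.37·t(Marsh)
Solving: t(Hillside) = 3.0353, t(Marsh) = 2.9363.
Expected days from Marsh to River: 2.9363.

2.9363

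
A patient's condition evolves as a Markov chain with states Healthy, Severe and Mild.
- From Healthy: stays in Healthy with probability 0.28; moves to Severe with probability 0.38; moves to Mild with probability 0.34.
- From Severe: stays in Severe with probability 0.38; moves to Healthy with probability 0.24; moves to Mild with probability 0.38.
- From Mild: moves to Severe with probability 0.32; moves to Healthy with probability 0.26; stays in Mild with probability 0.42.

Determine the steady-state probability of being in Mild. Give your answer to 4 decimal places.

0.3851

Let the stationary distribution be π with π = πP and π_1 + π_2 + π_3 = 1.
π_1 = 0.28·π_1 + 0.24·π_2 + 0.26·π_3
π_2 = 0.38·π_1 + 0.38·π_2 + 0.32·π_3
Solving with the normalization constraint gives π = (0.2580, 0.3569, 0.3851).
So the stationary probability of Mild is 0.3851.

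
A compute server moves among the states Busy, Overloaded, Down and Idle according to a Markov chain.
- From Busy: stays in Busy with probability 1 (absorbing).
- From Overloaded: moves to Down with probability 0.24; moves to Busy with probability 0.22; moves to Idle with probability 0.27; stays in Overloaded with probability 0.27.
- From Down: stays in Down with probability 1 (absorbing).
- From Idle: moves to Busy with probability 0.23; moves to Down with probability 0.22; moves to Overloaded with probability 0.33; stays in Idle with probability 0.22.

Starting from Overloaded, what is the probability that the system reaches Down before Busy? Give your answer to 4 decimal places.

0.5134

Let h(s) be the probability of absorption at Down starting from transient state s. Then h(Down) = 1 and h(Busy) = 0. By first-step analysis:
h(Overloaded) = 0.22·0 + 0.27·h(Overloaded) + 0.24·1 + 0.27·h(Idle)
h(Idle) = 0.23·0 + 0.33·h(Overloaded) + 0.22·1 + 0.22·h(Idle)
Solving: h(Overloaded) = 0.5134, h(Idle) = 0.4993.
Starting from Overloaded, the probability is 0.5134.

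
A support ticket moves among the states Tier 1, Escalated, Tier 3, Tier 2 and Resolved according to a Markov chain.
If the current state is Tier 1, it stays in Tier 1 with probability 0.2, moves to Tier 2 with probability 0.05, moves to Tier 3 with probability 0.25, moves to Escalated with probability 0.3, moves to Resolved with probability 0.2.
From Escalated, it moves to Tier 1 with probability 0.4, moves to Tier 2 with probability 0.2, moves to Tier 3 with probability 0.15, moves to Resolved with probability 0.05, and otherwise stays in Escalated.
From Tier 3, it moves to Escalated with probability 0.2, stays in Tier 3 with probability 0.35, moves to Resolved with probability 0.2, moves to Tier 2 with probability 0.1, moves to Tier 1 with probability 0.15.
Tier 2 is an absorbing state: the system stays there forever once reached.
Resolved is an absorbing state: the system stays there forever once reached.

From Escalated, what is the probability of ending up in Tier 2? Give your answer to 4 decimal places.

0.5155

Let h(s) be the probability of absorption at Tier 2 starting from transient state s. Then h(Tier 2) = 1 and h(Resolved) = 0. By first-step analysis:
h(Tier 1) = 0.2·h(Tier 1) + 0.3·h(Escalated) + 0.25·h(Tier 3) + 0.05·1 + 0.2·0
h(Escalated) = 0.4·h(Tier 1) + 0.2·h(Escalated) + 0.15·h(Tier 3) + 0.2·1 + 0.05·0
h(Tier 3) = 0.15·h(Tier 1) + 0.2·h(Escalated) + 0.35·h(Tier 3) + 0.1·1 + 0.2·0
Solving: h(Tier 1) = 0.3810, h(Escalated) = 0.5155, h(Tier 3) = 0.4004.
Starting from Escalated, the probability is 0.5155.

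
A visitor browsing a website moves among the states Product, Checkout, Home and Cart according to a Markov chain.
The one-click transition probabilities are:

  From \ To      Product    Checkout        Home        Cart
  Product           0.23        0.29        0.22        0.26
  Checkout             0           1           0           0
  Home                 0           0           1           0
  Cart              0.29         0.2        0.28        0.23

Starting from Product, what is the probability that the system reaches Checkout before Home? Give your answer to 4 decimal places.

0.5320

Let h(s) be the probability of absorption at Checkout starting from transient state s. Then h(Checkout) = 1 and h(Home) = 0. By first-step analysis:
h(Product) = 0.23·h(Product) + 0.29·1 + 0.22·0 + 0.26·h(Cart)
h(Cart) = 0.29·h(Product) + 0.2·1 + 0.28·0 + 0.23·h(Cart)
Solving: h(Product) = 0.5320, h(Cart) = 0.4601.
Starting from Product, the probability is 0.5320.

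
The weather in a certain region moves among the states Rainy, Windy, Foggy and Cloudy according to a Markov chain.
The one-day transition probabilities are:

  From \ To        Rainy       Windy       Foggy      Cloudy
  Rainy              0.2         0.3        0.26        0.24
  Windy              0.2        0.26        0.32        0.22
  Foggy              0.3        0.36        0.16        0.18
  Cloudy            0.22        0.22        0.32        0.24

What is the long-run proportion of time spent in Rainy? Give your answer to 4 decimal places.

0.2308

Let the stationary distribution be π with π = πP and π_1 + π_2 + π_3 + π_4 = 1.
π_1 = 0.2·π_1 + 0.2·π_2 + 0.3·π_3 + 0.22·π_4
π_2 = 0.3·π_1 + 0.26·π_2 + 0.36·π_3 + 0.22·π_4
π_3 = 0.26·π_1 + 0.32·π_2 + 0.16·π_3 + 0.32·π_4
Solving with the normalization constraint gives π = (0.2308, 0.2869, 0.2639, 0.2184).
So the stationary probability of Rainy is 0.2308.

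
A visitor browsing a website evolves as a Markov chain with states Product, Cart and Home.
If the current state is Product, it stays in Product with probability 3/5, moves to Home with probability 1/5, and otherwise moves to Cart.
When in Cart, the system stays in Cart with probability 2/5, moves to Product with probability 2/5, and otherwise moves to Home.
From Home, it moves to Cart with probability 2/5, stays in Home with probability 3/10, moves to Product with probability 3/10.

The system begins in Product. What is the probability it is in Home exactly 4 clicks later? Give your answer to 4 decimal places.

Propagate the distribution vector 4 clicks from Product.
After 0 clicks: (1.0000, 0.0000, 0.0000)
After 1 click: (0.6000, 0.2000, 0.2000)
After 2 clicks: (0.5000, 0.2800, 0.2200)
After 3 clicks: (0.4780, 0.3000, 0.2220)
After 4 clicks: (0.4734, 0.3044, 0.2222)
P(in Home after 4 clicks) = 0.2222

0.2222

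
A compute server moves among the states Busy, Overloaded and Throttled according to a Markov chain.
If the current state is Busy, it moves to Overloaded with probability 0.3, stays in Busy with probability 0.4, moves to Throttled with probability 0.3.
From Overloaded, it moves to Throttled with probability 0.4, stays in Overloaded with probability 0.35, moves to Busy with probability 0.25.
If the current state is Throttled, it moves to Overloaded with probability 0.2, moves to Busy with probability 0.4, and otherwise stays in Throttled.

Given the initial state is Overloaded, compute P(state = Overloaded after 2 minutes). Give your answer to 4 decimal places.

Sum over the intermediate state after 1 minute:
P = P(Overloaded→Busy)·P(Busy→Overloaded) + P(Overloaded→Overloaded)·P(Overloaded→Overloaded) + P(Overloaded→Throttled)·P(Throttled→Overloaded)
  = 0.25×0.3 + 0.35×0.35 + 0.4×0.2
  = 0.0750 + 0.1225 + 0.0800 = 0.2775

0.2775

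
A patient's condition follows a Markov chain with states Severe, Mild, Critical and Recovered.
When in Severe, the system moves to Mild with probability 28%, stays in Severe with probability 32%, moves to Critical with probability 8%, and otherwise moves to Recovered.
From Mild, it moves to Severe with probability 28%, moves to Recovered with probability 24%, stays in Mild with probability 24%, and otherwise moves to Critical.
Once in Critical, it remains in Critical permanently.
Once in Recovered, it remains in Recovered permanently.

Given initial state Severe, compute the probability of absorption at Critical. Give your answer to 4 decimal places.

Let h(s) be the probability of absorption at Critical starting from transient state s. Then h(Critical) = 1 and h(Recovered) = 0. By first-step analysis:
h(Severe) = 0.32·h(Severe) + 0.28·h(Mild) + 0.08·1 + 0.32·0
h(Mild) = 0.28·h(Severe) + 0.24·h(Mild) + 0.24·1 + 0.24·0
Solving: h(Severe) = 0.2920, h(Mild) = 0.4234.
Starting from Severe, the probability is 0.2920.

0.2920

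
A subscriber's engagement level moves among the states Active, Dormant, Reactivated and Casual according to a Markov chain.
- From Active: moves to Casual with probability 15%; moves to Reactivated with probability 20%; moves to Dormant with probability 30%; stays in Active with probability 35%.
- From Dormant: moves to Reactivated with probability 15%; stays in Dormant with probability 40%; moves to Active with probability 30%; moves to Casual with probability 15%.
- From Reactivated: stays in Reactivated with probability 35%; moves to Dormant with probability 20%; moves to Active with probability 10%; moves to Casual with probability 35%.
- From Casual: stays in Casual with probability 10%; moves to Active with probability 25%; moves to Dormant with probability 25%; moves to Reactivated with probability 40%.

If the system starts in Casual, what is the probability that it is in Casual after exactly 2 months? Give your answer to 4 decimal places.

Propagate the distribution vector 2 months from Casual.
After 0 months: (0.0000, 0.0000, 0.0000, 1.0000)
After 1 month: (0.2500, 0.2500, 0.4000, 0.1000)
After 2 months: (0.2275, 0.2800, 0.2675, 0.2250)
P(in Casual after 2 months) = 0.2250

0.2250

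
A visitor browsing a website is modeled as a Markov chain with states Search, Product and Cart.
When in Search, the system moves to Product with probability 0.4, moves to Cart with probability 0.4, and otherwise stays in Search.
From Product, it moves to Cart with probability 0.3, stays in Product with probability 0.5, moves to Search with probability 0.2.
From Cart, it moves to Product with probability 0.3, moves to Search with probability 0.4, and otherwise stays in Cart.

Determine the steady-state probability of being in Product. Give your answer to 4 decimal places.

Let the stationary distribution be π with π = πP and π_1 + π_2 + π_3 = 1.
π_1 = 0.2·π_1 + 0.2·π_2 + 0.4·π_3
π_2 = 0.4·π_1 + 0.5·π_2 + 0.3·π_3
Solving with the normalization constraint gives π = (0.2653, 0.4082, 0.3265).
So the stationary probability of Product is 0.4082.

0.4082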